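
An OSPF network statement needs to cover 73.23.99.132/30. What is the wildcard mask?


Subnet mask: 255.255.255.252
Wildcard = 255.255.255.255 - subnet mask
255 - 255 = 0
255 - 255 = 0
255 - 255 = 0
255 - 252 = 3
Wildcard: 0.0.0.3


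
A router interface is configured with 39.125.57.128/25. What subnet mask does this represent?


/25 means 25 network bits, 7 host bits
Binary: 11111111111111111111111110000000
Mask: 255.255.255.128


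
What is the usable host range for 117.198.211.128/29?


Network: 117.198.211.128
Broadcast: 117.198.211.135
First usable = network + 1
Last usable = broadcast - 1
Range: 117.198.211.129 to 117.198.211.134


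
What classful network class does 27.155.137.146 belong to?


First octet: 27
Binary: 00011011
0xxxxxxx -> Class A (1-126)
Class A, default mask 255.0.0.0 (/8)


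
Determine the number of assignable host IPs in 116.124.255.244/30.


Host bits = 32 - 30 = 2
Total addresses = 2^2 = 4
Usable = total - 2 (network and broadcast)
Usable hosts: 2


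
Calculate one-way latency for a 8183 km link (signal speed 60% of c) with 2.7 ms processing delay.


Speed = 0.6 * 3e5 km/s = 180000 km/s
Propagation delay = 8183 / 180000 = 0.0455 s = 45.4611 ms
Processing delay = 2.7 ms
Total one-way latency = 48.1611 ms


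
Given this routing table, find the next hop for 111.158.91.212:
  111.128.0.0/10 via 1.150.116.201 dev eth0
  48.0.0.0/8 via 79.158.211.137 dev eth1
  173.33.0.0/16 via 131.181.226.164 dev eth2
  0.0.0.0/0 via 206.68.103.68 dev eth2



Longest prefix match for 111.158.91.212:
  /10 111.128.0.0: MATCH
  /8 48.0.0.0: no
  /16 173.33.0.0: no
  /0 0.0.0.0: MATCH
Selected: next-hop 1.150.116.201 via eth0 (matched /10)


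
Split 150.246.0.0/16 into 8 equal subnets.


New prefix = 16 + 3 = 19
Each subnet has 8192 addresses
  150.246.0.0/19
  150.246.32.0/19
  150.246.64.0/19
  150.246.96.0/19
  150.246.128.0/19
  150.246.160.0/19
  150.246.192.0/19
  150.246.224.0/19
Subnets: 150.246.0.0/19, 150.246.32.0/19, 150.246.64.0/19, 150.246.96.0/19, 150.246.128.0/19, 150.246.160.0/19, 150.246.192.0/19, 150.246.224.0/19


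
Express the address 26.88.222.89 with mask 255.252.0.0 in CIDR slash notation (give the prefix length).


Binary: 11111111.11111100.00000000.00000000
Count leading 1s
Prefix: /14


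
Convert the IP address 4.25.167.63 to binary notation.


4 = 00000100
25 = 00011001
167 = 10100111
63 = 00111111
Binary: 00000100.00011001.10100111.00111111


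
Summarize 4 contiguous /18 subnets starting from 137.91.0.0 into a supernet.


Original prefix: /18
Number of subnets: 4 = 2^2
New prefix = 18 - 2 = 16
Supernet: 137.91.0.0/16


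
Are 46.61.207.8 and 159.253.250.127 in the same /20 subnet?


Mask: 255.255.240.0
46.61.207.8 AND mask = 46.61.192.0
159.253.250.127 AND mask = 159.253.240.0
No, different subnets (46.61.192.0 vs 159.253.240.0)


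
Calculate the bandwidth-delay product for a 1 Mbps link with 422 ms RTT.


BDP = bandwidth * RTT
= 1 Mbps * 422 ms
= 1 * 1e6 * 422 / 1000 bits
= 422000 bits
= 52750 bytes
= 51.5137 KB
BDP = 422000 bits (52750 bytes)


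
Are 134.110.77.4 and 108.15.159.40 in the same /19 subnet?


Mask: 255.255.224.0
134.110.77.4 AND mask = 134.110.64.0
108.15.159.40 AND mask = 108.15.128.0
No, different subnets (134.110.64.0 vs 108.15.128.0)


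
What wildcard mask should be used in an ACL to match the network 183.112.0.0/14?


Subnet mask: 255.252.0.0
Wildcard = 255.255.255.255 - subnet mask
255 - 255 = 0
255 - 252 = 3
255 - 0 = 255
255 - 0 = 255
Wildcard: 0.3.255.255


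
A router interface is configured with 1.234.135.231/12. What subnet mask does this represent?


/12 means 12 network bits, 20 host bits
Binary: 11111111111100000000000000000000
Mask: 255.240.0.0


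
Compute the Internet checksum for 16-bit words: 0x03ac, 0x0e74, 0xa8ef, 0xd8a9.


Sum all words (with carry folding):
+ 0x03ac = 0x03ac
+ 0x0e74 = 0x1220
+ 0xa8ef = 0xbb0f
+ 0xd8a9 = 0x93b9
One's complement: ~0x93b9
Checksum = 0x6c46


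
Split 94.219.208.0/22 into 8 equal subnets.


New prefix = 22 + 3 = 25
Each subnet has 128 addresses
  94.219.208.0/25
  94.219.208.128/25
  94.219.209.0/25
  94.219.209.128/25
  94.219.210.0/25
  94.219.210.128/25
  94.219.211.0/25
  94.219.211.128/25
Subnets: 94.219.208.0/25, 94.219.208.128/25, 94.219.209.0/25, 94.219.209.128/25, 94.219.210.0/25, 94.219.210.128/25, 94.219.211.0/25, 94.219.211.128/25


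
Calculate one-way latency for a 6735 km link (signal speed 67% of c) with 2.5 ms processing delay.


Speed = 0.67 * 3e5 km/s = 201000 km/s
Propagation delay = 6735 / 201000 = 0.0335 s = 33.5075 ms
Processing delay = 2.5 ms
Total one-way latency = 36.0075 ms


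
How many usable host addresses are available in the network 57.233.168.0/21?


Host bits = 32 - 21 = 11
Total addresses = 2^11 = 2048
Usable = total - 2 (network and broadcast)
Usable hosts: 2046


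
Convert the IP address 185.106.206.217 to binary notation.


185 = 10111001
106 = 01101010
206 = 11001110
217 = 11011001
Binary: 10111001.01101010.11001110.11011001


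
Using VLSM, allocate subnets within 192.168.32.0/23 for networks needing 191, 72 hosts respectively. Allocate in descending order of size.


191 hosts -> /24 (254 usable): 192.168.32.0/24
72 hosts -> /25 (126 usable): 192.168.33.0/25
Allocation: 192.168.32.0/24 (191 hosts, 254 usable); 192.168.33.0/25 (72 hosts, 126 usable)


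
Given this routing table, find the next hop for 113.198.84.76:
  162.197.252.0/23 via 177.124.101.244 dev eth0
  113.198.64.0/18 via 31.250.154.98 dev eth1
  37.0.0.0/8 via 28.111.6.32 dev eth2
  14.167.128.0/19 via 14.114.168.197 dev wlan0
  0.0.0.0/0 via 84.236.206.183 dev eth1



Longest prefix match for 113.198.84.76:
  /23 162.197.252.0: no
  /18 113.198.64.0: MATCH
  /8 37.0.0.0: no
  /19 14.167.128.0: no
  /0 0.0.0.0: MATCH
Selected: next-hop 31.250.154.98 via eth1 (matched /18)


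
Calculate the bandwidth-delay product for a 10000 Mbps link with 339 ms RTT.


BDP = bandwidth * RTT
= 10000 Mbps * 339 ms
= 10000 * 1e6 * 339 / 1000 bits
= 3390000000 bits
= 423750000 bytes
= 413818.3594 KB
BDP = 3390000000 bits (423750000 bytes)


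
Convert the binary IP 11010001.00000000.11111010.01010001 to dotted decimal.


11010001 = 209
00000000 = 0
11111010 = 250
01010001 = 81
IP: 209.0.250.81


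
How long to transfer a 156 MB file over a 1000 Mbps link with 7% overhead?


Effective throughput = 1000 * (1 - 7/100) = 930.0 Mbps
File size in Mb = 156 * 8 = 1248 Mb
Time = 1248 / 930.0
Time = 1.3419 seconds


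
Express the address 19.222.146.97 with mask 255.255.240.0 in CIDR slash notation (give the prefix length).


Binary: 11111111.11111111.11110000.00000000
Count leading 1s
Prefix: /20


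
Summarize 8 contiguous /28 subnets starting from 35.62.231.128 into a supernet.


Original prefix: /28
Number of subnets: 8 = 2^3
New prefix = 28 - 3 = 25
Supernet: 35.62.231.128/25


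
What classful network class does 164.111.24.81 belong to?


First octet: 164
Binary: 10100100
10xxxxxx -> Class B (128-191)
Class B, default mask 255.255.0.0 (/16)


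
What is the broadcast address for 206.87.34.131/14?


Network: 206.84.0.0/14
Host bits = 18
Set all host bits to 1:
Broadcast: 206.87.255.255


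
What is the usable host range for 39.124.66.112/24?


Network: 39.124.66.0
Broadcast: 39.124.66.255
First usable = network + 1
Last usable = broadcast - 1
Range: 39.124.66.1 to 39.124.66.254


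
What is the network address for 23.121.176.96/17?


IP:   00010111.01111001.10110000.01100000
Mask: 11111111.11111111.10000000.00000000
AND operation:
Net:  00010111.01111001.10000000.00000000
Network: 23.121.128.0/17


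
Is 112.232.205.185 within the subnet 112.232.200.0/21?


Subnet network: 112.232.200.0
Test IP AND mask: 112.232.200.0
Yes, 112.232.205.185 is in 112.232.200.0/21


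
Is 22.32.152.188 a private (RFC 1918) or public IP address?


RFC 1918 private ranges:
  10.0.0.0/8 (10.0.0.0 - 10.255.255.255)
  172.16.0.0/12 (172.16.0.0 - 172.31.255.255)
  192.168.0.0/16 (192.168.0.0 - 192.168.255.255)
Public (not in any RFC 1918 range)


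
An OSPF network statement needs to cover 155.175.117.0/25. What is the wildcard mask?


Subnet mask: 255.255.255.128
Wildcard = 255.255.255.255 - subnet mask
255 - 255 = 0
255 - 255 = 0
255 - 255 = 0
255 - 128 = 127
Wildcard: 0.0.0.127


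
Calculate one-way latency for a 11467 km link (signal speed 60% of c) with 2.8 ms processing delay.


Speed = 0.6 * 3e5 km/s = 180000 km/s
Propagation delay = 11467 / 180000 = 0.0637 s = 63.7056 ms
Processing delay = 2.8 ms
Total one-way latency = 66.5056 ms


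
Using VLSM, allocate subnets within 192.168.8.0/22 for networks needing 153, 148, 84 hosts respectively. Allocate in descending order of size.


153 hosts -> /24 (254 usable): 192.168.8.0/24
148 hosts -> /24 (254 usable): 192.168.9.0/24
84 hosts -> /25 (126 usable): 192.168.10.0/25
Allocation: 192.168.8.0/24 (153 hosts, 254 usable); 192.168.9.0/24 (148 hosts, 254 usable); 192.168.10.0/25 (84 hosts, 126 usable)


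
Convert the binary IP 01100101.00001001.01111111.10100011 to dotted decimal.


01100101 = 101
00001001 = 9
01111111 = 127
10100011 = 163
IP: 101.9.127.163


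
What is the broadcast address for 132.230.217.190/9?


Network: 132.128.0.0/9
Host bits = 23
Set all host bits to 1:
Broadcast: 132.255.255.255


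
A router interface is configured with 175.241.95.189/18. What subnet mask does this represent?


/18 means 18 network bits, 14 host bits
Binary: 11111111111111111100000000000000
Mask: 255.255.192.0


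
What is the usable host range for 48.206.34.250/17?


Network: 48.206.0.0
Broadcast: 48.206.127.255
First usable = network + 1
Last usable = broadcast - 1
Range: 48.206.0.1 to 48.206.127.254


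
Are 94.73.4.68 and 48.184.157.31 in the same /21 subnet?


Mask: 255.255.248.0
94.73.4.68 AND mask = 94.73.0.0
48.184.157.31 AND mask = 48.184.152.0
No, different subnets (94.73.0.0 vs 48.184.152.0)


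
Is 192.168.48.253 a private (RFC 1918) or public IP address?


RFC 1918 private ranges:
  10.0.0.0/8 (10.0.0.0 - 10.255.255.255)
  172.16.0.0/12 (172.16.0.0 - 172.31.255.255)
  192.168.0.0/16 (192.168.0.0 - 192.168.255.255)
Private (in 192.168.0.0/16)


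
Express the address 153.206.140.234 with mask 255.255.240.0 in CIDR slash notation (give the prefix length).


Binary: 11111111.11111111.11110000.00000000
Count leading 1s
Prefix: /20


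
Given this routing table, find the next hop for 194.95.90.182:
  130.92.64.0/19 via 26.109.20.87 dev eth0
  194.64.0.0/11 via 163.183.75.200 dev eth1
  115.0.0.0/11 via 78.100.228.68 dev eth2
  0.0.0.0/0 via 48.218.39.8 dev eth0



Longest prefix match for 194.95.90.182:
  /19 130.92.64.0: no
  /11 194.64.0.0: MATCH
  /11 115.0.0.0: no
  /0 0.0.0.0: MATCH
Selected: next-hop 163.183.75.200 via eth1 (matched /11)


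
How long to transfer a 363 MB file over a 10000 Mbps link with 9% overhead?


Effective throughput = 10000 * (1 - 9/100) = 9100 Mbps
File size in Mb = 363 * 8 = 2904 Mb
Time = 2904 / 9100
Time = 0.3191 seconds


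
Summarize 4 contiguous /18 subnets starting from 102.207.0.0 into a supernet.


Original prefix: /18
Number of subnets: 4 = 2^2
New prefix = 18 - 2 = 16
Supernet: 102.207.0.0/16


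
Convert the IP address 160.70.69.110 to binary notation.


160 = 10100000
70 = 01000110
69 = 01000101
110 = 01101110
Binary: 10100000.01000110.01000101.01101110


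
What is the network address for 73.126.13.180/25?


IP:   01001001.01111110.00001101.10110100
Mask: 11111111.11111111.11111111.10000000
AND operation:
Net:  01001001.01111110.00001101.10000000
Network: 73.126.13.128/25


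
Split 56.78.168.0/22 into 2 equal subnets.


New prefix = 22 + 1 = 23
Each subnet has 512 addresses
  56.78.168.0/23
  56.78.170.0/23
Subnets: 56.78.168.0/23, 56.78.170.0/23


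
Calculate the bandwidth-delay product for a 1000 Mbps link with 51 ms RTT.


BDP = bandwidth * RTT
= 1000 Mbps * 51 ms
= 1000 * 1e6 * 51 / 1000 bits
= 51000000 bits
= 6375000 bytes
= 6225.5859 KB
BDP = 51000000 bits (6375000 bytes)


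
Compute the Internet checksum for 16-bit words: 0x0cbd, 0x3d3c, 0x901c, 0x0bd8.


Sum all words (with carry folding):
+ 0x0cbd = 0x0cbd
+ 0x3d3c = 0x49f9
+ 0x901c = 0xda15
+ 0x0bd8 = 0xe5ed
One's complement: ~0xe5ed
Checksum = 0x1a12


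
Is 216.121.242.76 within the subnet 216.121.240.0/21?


Subnet network: 216.121.240.0
Test IP AND mask: 216.121.240.0
Yes, 216.121.242.76 is in 216.121.240.0/21


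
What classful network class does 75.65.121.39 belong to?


First octet: 75
Binary: 01001011
0xxxxxxx -> Class A (1-126)
Class A, default mask 255.0.0.0 (/8)


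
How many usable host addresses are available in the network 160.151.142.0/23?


Host bits = 32 - 23 = 9
Total addresses = 2^9 = 512
Usable = total - 2 (network and broadcast)
Usable hosts: 510


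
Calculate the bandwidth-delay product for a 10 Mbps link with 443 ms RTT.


BDP = bandwidth * RTT
= 10 Mbps * 443 ms
= 10 * 1e6 * 443 / 1000 bits
= 4430000 bits
= 553750 bytes
= 540.7715 KB
BDP = 4430000 bits (553750 bytes)


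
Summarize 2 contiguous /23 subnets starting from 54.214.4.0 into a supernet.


Original prefix: /23
Number of subnets: 2 = 2^1
New prefix = 23 - 1 = 22
Supernet: 54.214.4.0/22


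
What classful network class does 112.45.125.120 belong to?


First octet: 112
Binary: 01110000
0xxxxxxx -> Class A (1-126)
Class A, default mask 255.0.0.0 (/8)


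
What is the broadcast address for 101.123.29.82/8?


Network: 101.0.0.0/8
Host bits = 24
Set all host bits to 1:
Broadcast: 101.255.255.255


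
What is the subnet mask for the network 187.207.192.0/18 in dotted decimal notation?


/18 means 18 network bits, 14 host bits
Binary: 11111111111111111100000000000000
Mask: 255.255.192.0


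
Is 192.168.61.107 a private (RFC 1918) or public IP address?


RFC 1918 private ranges:
  10.0.0.0/8 (10.0.0.0 - 10.255.255.255)
  172.16.0.0/12 (172.16.0.0 - 172.31.255.255)
  192.168.0.0/16 (192.168.0.0 - 192.168.255.255)
Private (in 192.168.0.0/16)


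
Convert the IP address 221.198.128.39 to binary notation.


221 = 11011101
198 = 11000110
128 = 10000000
39 = 00100111
Binary: 11011101.11000110.10000000.00100111


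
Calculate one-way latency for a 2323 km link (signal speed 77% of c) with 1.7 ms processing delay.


Speed = 0.77 * 3e5 km/s = 231000 km/s
Propagation delay = 2323 / 231000 = 0.0101 s = 10.0563 ms
Processing delay = 1.7 ms
Total one-way latency = 11.7563 ms


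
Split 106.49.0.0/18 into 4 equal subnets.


New prefix = 18 + 2 = 20
Each subnet has 4096 addresses
  106.49.0.0/20
  106.49.16.0/20
  106.49.32.0/20
  106.49.48.0/20
Subnets: 106.49.0.0/20, 106.49.16.0/20, 106.49.32.0/20, 106.49.48.0/20


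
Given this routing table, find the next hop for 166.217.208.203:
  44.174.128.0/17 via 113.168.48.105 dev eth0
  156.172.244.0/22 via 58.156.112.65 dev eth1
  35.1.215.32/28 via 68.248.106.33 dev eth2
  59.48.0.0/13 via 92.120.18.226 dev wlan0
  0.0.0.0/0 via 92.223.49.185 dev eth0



Longest prefix match for 166.217.208.203:
  /17 44.174.128.0: no
  /22 156.172.244.0: no
  /28 35.1.215.32: no
  /13 59.48.0.0: no
  /0 0.0.0.0: MATCH
Selected: next-hop 92.223.49.185 via eth0 (matched /0)


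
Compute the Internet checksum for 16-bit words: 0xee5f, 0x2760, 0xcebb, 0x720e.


Sum all words (with carry folding):
+ 0xee5f = 0xee5f
+ 0x2760 = 0x15c0
+ 0xcebb = 0xe47b
+ 0x720e = 0x568a
One's complement: ~0x568a
Checksum = 0xa975


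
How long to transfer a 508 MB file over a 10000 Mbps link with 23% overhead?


Effective throughput = 10000 * (1 - 23/100) = 7700 Mbps
File size in Mb = 508 * 8 = 4064 Mb
Time = 4064 / 7700
Time = 0.5278 seconds


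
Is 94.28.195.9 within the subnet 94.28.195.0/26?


Subnet network: 94.28.195.0
Test IP AND mask: 94.28.195.0
Yes, 94.28.195.9 is in 94.28.195.0/26


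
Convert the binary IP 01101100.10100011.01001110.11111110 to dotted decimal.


01101100 = 108
10100011 = 163
01001110 = 78
11111110 = 254
IP: 108.163.78.254


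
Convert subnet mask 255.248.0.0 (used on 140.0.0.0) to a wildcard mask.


Subnet mask: 255.248.0.0
Wildcard = 255.255.255.255 - subnet mask
255 - 255 = 0
255 - 248 = 7
255 - 0 = 255
255 - 0 = 255
Wildcard: 0.7.255.255


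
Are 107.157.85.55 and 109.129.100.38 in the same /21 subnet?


Mask: 255.255.248.0
107.157.85.55 AND mask = 107.157.80.0
109.129.100.38 AND mask = 109.129.96.0
No, different subnets (107.157.80.0 vs 109.129.96.0)


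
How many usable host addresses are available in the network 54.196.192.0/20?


Host bits = 32 - 20 = 12
Total addresses = 2^12 = 4096
Usable = total - 2 (network and broadcast)
Usable hosts: 4094


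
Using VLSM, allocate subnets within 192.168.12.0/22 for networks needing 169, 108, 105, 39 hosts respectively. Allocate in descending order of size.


169 hosts -> /24 (254 usable): 192.168.12.0/24
108 hosts -> /25 (126 usable): 192.168.13.0/25
105 hosts -> /25 (126 usable): 192.168.13.128/25
39 hosts -> /26 (62 usable): 192.168.14.0/26
Allocation: 192.168.12.0/24 (169 hosts, 254 usable); 192.168.13.0/25 (108 hosts, 126 usable); 192.168.13.128/25 (105 hosts, 126 usable); 192.168.14.0/26 (39 hosts, 62 usable)


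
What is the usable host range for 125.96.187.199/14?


Network: 125.96.0.0
Broadcast: 125.99.255.255
First usable = network + 1
Last usable = broadcast - 1
Range: 125.96.0.1 to 125.99.255.254


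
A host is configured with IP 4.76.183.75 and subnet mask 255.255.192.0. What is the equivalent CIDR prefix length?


Binary: 11111111.11111111.11000000.00000000
Count leading 1s
Prefix: /18


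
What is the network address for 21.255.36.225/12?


IP:   00010101.11111111.00100100.11100001
Mask: 11111111.11110000.00000000.00000000
AND operation:
Net:  00010101.11110000.00000000.00000000
Network: 21.240.0.0/12


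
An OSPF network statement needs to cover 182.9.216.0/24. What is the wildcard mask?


Subnet mask: 255.255.255.0
Wildcard = 255.255.255.255 - subnet mask
255 - 255 = 0
255 - 255 = 0
255 - 255 = 0
255 - 0 = 255
Wildcard: 0.0.0.255


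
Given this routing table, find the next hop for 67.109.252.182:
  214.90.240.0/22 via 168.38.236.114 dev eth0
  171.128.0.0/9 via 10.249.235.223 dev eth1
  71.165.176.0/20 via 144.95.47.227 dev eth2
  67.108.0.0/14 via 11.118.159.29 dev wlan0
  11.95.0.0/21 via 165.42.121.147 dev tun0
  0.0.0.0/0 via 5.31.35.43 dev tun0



Longest prefix match for 67.109.252.182:
  /22 214.90.240.0: no
  /9 171.128.0.0: no
  /20 71.165.176.0: no
  /14 67.108.0.0: MATCH
  /21 11.95.0.0: no
  /0 0.0.0.0: MATCH
Selected: next-hop 11.118.159.29 via wlan0 (matched /14)


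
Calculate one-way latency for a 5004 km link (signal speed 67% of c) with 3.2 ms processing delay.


Speed = 0.67 * 3e5 km/s = 201000 km/s
Propagation delay = 5004 / 201000 = 0.0249 s = 24.8955 ms
Processing delay = 3.2 ms
Total one-way latency = 28.0955 ms


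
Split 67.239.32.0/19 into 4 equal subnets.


New prefix = 19 + 2 = 21
Each subnet has 2048 addresses
  67.239.32.0/21
  67.239.40.0/21
  67.239.48.0/21
  67.239.56.0/21
Subnets: 67.239.32.0/21, 67.239.40.0/21, 67.239.48.0/21, 67.239.56.0/21


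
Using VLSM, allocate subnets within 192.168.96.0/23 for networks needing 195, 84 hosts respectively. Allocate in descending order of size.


195 hosts -> /24 (254 usable): 192.168.96.0/24
84 hosts -> /25 (126 usable): 192.168.97.0/25
Allocation: 192.168.96.0/24 (195 hosts, 254 usable); 192.168.97.0/25 (84 hosts, 126 usable)


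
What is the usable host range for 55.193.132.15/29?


Network: 55.193.132.8
Broadcast: 55.193.132.15
First usable = network + 1
Last usable = broadcast - 1
Range: 55.193.132.9 to 55.193.132.14


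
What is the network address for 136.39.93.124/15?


IP:   10001000.00100111.01011101.01111100
Mask: 11111111.11111110.00000000.00000000
AND operation:
Net:  10001000.00100110.00000000.00000000
Network: 136.38.0.0/15


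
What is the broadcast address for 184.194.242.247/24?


Network: 184.194.242.0/24
Host bits = 8
Set all host bits to 1:
Broadcast: 184.194.242.255


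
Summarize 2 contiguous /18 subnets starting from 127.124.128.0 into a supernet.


Original prefix: /18
Number of subnets: 2 = 2^1
New prefix = 18 - 1 = 17
Supernet: 127.124.128.0/17


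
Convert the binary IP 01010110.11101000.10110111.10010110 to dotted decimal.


01010110 = 86
11101000 = 232
10110111 = 183
10010110 = 150
IP: 86.232.183.150


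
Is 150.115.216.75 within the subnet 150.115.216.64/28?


Subnet network: 150.115.216.64
Test IP AND mask: 150.115.216.64
Yes, 150.115.216.75 is in 150.115.216.64/28


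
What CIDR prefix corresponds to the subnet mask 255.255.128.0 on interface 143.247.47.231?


Binary: 11111111.11111111.10000000.00000000
Count leading 1s
Prefix: /17


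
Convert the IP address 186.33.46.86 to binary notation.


186 = 10111010
33 = 00100001
46 = 00101110
86 = 01010110
Binary: 10111010.00100001.00101110.01010110


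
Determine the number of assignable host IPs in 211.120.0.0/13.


Host bits = 32 - 13 = 19
Total addresses = 2^19 = 524288
Usable = total - 2 (network and broadcast)
Usable hosts: 524286


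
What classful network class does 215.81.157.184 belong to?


First octet: 215
Binary: 11010111
110xxxxx -> Class C (192-223)
Class C, default mask 255.255.255.0 (/24)


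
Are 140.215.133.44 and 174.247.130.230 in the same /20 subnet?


Mask: 255.255.240.0
140.215.133.44 AND mask = 140.215.128.0
174.247.130.230 AND mask = 174.247.128.0
No, different subnets (140.215.128.0 vs 174.247.128.0)


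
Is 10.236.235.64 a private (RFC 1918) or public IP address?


RFC 1918 private ranges:
  10.0.0.0/8 (10.0.0.0 - 10.255.255.255)
  172.16.0.0/12 (172.16.0.0 - 172.31.255.255)
  192.168.0.0/16 (192.168.0.0 - 192.168.255.255)
Private (in 10.0.0.0/8)


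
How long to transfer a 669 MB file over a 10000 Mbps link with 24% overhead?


Effective throughput = 10000 * (1 - 24/100) = 7600 Mbps
File size in Mb = 669 * 8 = 5352 Mb
Time = 5352 / 7600
Time = 0.7042 seconds


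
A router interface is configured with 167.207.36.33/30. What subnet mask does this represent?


/30 means 30 network bits, 2 host bits
Binary: 11111111111111111111111111111100
Mask: 255.255.255.252


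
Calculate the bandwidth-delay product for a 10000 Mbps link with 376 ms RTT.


BDP = bandwidth * RTT
= 10000 Mbps * 376 ms
= 10000 * 1e6 * 376 / 1000 bits
= 3760000000 bits
= 470000000 bytes
= 458984.375 KB
BDP = 3760000000 bits (470000000 bytes)


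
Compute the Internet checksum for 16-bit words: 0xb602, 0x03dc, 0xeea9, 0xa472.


Sum all words (with carry folding):
+ 0xb602 = 0xb602
+ 0x03dc = 0xb9de
+ 0xeea9 = 0xa888
+ 0xa472 = 0x4cfb
One's complement: ~0x4cfb
Checksum = 0xb304


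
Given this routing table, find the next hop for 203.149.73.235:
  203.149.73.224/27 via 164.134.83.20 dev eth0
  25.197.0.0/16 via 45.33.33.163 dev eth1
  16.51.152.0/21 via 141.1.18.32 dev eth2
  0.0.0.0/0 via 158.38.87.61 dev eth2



Longest prefix match for 203.149.73.235:
  /27 203.149.73.224: MATCH
  /16 25.197.0.0: no
  /21 16.51.152.0: no
  /0 0.0.0.0: MATCH
Selected: next-hop 164.134.83.20 via eth0 (matched /27)


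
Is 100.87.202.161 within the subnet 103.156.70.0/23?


Subnet network: 103.156.70.0
Test IP AND mask: 100.87.202.0
No, 100.87.202.161 is not in 103.156.70.0/23


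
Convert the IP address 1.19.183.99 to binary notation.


1 = 00000001
19 = 00010011
183 = 10110111
99 = 01100011
Binary: 00000001.00010011.10110111.01100011


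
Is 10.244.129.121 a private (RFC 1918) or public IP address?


RFC 1918 private ranges:
  10.0.0.0/8 (10.0.0.0 - 10.255.255.255)
  172.16.0.0/12 (172.16.0.0 - 172.31.255.255)
  192.168.0.0/16 (192.168.0.0 - 192.168.255.255)
Private (in 10.0.0.0/8)


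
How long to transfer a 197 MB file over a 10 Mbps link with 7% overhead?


Effective throughput = 10 * (1 - 7/100) = 9.3 Mbps
File size in Mb = 197 * 8 = 1576 Mb
Time = 1576 / 9.3
Time = 169.4624 seconds


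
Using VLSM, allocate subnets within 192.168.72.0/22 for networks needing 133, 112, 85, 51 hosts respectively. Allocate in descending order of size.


133 hosts -> /24 (254 usable): 192.168.72.0/24
112 hosts -> /25 (126 usable): 192.168.73.0/25
85 hosts -> /25 (126 usable): 192.168.73.128/25
51 hosts -> /26 (62 usable): 192.168.74.0/26
Allocation: 192.168.72.0/24 (133 hosts, 254 usable); 192.168.73.0/25 (112 hosts, 126 usable); 192.168.73.128/25 (85 hosts, 126 usable); 192.168.74.0/26 (51 hosts, 62 usable)


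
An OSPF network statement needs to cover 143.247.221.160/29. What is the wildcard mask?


Subnet mask: 255.255.255.248
Wildcard = 255.255.255.255 - subnet mask
255 - 255 = 0
255 - 255 = 0
255 - 255 = 0
255 - 248 = 7
Wildcard: 0.0.0.7


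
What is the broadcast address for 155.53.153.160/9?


Network: 155.0.0.0/9
Host bits = 23
Set all host bits to 1:
Broadcast: 155.127.255.255


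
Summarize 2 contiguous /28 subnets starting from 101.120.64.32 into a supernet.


Original prefix: /28
Number of subnets: 2 = 2^1
New prefix = 28 - 1 = 27
Supernet: 101.120.64.32/27


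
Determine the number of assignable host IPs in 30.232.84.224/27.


Host bits = 32 - 27 = 5
Total addresses = 2^5 = 32
Usable = total - 2 (network and broadcast)
Usable hosts: 30


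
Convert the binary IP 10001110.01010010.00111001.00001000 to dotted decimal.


10001110 = 142
01010010 = 82
00111001 = 57
00001000 = 8
IP: 142.82.57.8


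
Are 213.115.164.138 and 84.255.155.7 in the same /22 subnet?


Mask: 255.255.252.0
213.115.164.138 AND mask = 213.115.164.0
84.255.155.7 AND mask = 84.255.152.0
No, different subnets (213.115.164.0 vs 84.255.152.0)


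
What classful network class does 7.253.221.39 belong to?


First octet: 7
Binary: 00000111
0xxxxxxx -> Class A (1-126)
Class A, default mask 255.0.0.0 (/8)


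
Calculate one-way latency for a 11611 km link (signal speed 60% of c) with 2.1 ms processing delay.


Speed = 0.6 * 3e5 km/s = 180000 km/s
Propagation delay = 11611 / 180000 = 0.0645 s = 64.5056 ms
Processing delay = 2.1 ms
Total one-way latency = 66.6056 ms


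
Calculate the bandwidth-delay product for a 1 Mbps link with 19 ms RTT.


BDP = bandwidth * RTT
= 1 Mbps * 19 ms
= 1 * 1e6 * 19 / 1000 bits
= 19000 bits
= 2375 bytes
= 2.3193 KB
BDP = 19000 bits (2375 bytes)


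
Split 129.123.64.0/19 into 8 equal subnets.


New prefix = 19 + 3 = 22
Each subnet has 1024 addresses
  129.123.64.0/22
  129.123.68.0/22
  129.123.72.0/22
  129.123.76.0/22
  129.123.80.0/22
  129.123.84.0/22
  129.123.88.0/22
  129.123.92.0/22
Subnets: 129.123.64.0/22, 129.123.68.0/22, 129.123.72.0/22, 129.123.76.0/22, 129.123.80.0/22, 129.123.84.0/22, 129.123.88.0/22, 129.123.92.0/22


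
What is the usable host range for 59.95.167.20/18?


Network: 59.95.128.0
Broadcast: 59.95.191.255
First usable = network + 1
Last usable = broadcast - 1
Range: 59.95.128.1 to 59.95.191.254


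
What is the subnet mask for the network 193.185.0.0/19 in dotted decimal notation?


/19 means 19 network bits, 13 host bits
Binary: 11111111111111111110000000000000
Mask: 255.255.224.0


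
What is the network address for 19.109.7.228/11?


IP:   00010011.01101101.00000111.11100100
Mask: 11111111.11100000.00000000.00000000
AND operation:
Net:  00010011.01100000.00000000.00000000
Network: 19.96.0.0/11


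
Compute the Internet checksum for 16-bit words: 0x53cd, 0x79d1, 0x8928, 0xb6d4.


Sum all words (with carry folding):
+ 0x53cd = 0x53cd
+ 0x79d1 = 0xcd9e
+ 0x8928 = 0x56c7
+ 0xb6d4 = 0x0d9c
One's complement: ~0x0d9c
Checksum = 0xf263


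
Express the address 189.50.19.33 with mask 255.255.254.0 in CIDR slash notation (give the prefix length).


Binary: 11111111.11111111.11111110.00000000
Count leading 1s
Prefix: /23


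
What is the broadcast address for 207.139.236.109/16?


Network: 207.139.0.0/16
Host bits = 16
Set all host bits to 1:
Broadcast: 207.139.255.255


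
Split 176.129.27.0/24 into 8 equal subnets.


New prefix = 24 + 3 = 27
Each subnet has 32 addresses
  176.129.27.0/27
  176.129.27.32/27
  176.129.27.64/27
  176.129.27.96/27
  176.129.27.128/27
  176.129.27.160/27
  176.129.27.192/27
  176.129.27.224/27
Subnets: 176.129.27.0/27, 176.129.27.32/27, 176.129.27.64/27, 176.129.27.96/27, 176.129.27.128/27, 176.129.27.160/27, 176.129.27.192/27, 176.129.27.224/27


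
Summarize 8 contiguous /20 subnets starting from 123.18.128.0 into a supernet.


Original prefix: /20
Number of subnets: 8 = 2^3
New prefix = 20 - 3 = 17
Supernet: 123.18.128.0/17


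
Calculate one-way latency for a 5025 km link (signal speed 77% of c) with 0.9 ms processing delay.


Speed = 0.77 * 3e5 km/s = 231000 km/s
Propagation delay = 5025 / 231000 = 0.0218 s = 21.7532 ms
Processing delay = 0.9 ms
Total one-way latency = 22.6532 ms


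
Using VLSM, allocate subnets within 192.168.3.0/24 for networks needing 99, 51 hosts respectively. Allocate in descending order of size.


99 hosts -> /25 (126 usable): 192.168.3.0/25
51 hosts -> /26 (62 usable): 192.168.3.128/26
Allocation: 192.168.3.0/25 (99 hosts, 126 usable); 192.168.3.128/26 (51 hosts, 62 usable)


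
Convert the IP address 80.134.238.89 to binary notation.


80 = 01010000
134 = 10000110
238 = 11101110
89 = 01011001
Binary: 01010000.10000110.11101110.01011001


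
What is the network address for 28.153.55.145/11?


IP:   00011100.10011001.00110111.10010001
Mask: 11111111.11100000.00000000.00000000
AND operation:
Net:  00011100.10000000.00000000.00000000
Network: 28.128.0.0/11


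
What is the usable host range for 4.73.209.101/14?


Network: 4.72.0.0
Broadcast: 4.75.255.255
First usable = network + 1
Last usable = broadcast - 1
Range: 4.72.0.1 to 4.75.255.254


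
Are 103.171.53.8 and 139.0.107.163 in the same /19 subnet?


Mask: 255.255.224.0
103.171.53.8 AND mask = 103.171.32.0
139.0.107.163 AND mask = 139.0.96.0
No, different subnets (103.171.32.0 vs 139.0.96.0)


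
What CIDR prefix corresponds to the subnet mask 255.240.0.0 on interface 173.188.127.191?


Binary: 11111111.11110000.00000000.00000000
Count leading 1s
Prefix: /12


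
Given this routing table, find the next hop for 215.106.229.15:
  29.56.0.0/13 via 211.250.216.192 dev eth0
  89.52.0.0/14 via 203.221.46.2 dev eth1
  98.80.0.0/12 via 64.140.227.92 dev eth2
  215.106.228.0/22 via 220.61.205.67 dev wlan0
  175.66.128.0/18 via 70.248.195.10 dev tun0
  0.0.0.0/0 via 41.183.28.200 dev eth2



Longest prefix match for 215.106.229.15:
  /13 29.56.0.0: no
  /14 89.52.0.0: no
  /12 98.80.0.0: no
  /22 215.106.228.0: MATCH
  /18 175.66.128.0: no
  /0 0.0.0.0: MATCH
Selected: next-hop 220.61.205.67 via wlan0 (matched /22)


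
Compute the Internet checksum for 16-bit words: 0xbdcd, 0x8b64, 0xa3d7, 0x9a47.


Sum all words (with carry folding):
+ 0xbdcd = 0xbdcd
+ 0x8b64 = 0x4932
+ 0xa3d7 = 0xed09
+ 0x9a47 = 0x8751
One's complement: ~0x8751
Checksum = 0x78ae


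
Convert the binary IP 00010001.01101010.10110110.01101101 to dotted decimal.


00010001 = 17
01101010 = 106
10110110 = 182
01101101 = 109
IP: 17.106.182.109


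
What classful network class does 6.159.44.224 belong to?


First octet: 6
Binary: 00000110
0xxxxxxx -> Class A (1-126)
Class A, default mask 255.0.0.0 (/8)


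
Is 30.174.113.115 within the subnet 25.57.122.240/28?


Subnet network: 25.57.122.240
Test IP AND mask: 30.174.113.112
No, 30.174.113.115 is not in 25.57.122.240/28


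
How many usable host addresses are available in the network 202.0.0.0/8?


Host bits = 32 - 8 = 24
Total addresses = 2^24 = 16777216
Usable = total - 2 (network and broadcast)
Usable hosts: 16777214


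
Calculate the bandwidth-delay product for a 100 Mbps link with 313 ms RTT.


BDP = bandwidth * RTT
= 100 Mbps * 313 ms
= 100 * 1e6 * 313 / 1000 bits
= 31300000 bits
= 3912500 bytes
= 3820.8008 KB
BDP = 31300000 bits (3912500 bytes)


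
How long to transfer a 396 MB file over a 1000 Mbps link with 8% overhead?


Effective throughput = 1000 * (1 - 8/100) = 920 Mbps
File size in Mb = 396 * 8 = 3168 Mb
Time = 3168 / 920
Time = 3.4435 seconds


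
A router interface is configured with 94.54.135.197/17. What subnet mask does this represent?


/17 means 17 network bits, 15 host bits
Binary: 11111111111111111000000000000000
Mask: 255.255.128.0


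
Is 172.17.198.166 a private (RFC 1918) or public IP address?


RFC 1918 private ranges:
  10.0.0.0/8 (10.0.0.0 - 10.255.255.255)
  172.16.0.0/12 (172.16.0.0 - 172.31.255.255)
  192.168.0.0/16 (192.168.0.0 - 192.168.255.255)
Private (in 172.16.0.0/12)


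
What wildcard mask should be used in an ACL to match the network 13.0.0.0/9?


Subnet mask: 255.128.0.0
Wildcard = 255.255.255.255 - subnet mask
255 - 255 = 0
255 - 128 = 127
255 - 0 = 255
255 - 0 = 255
Wildcard: 0.127.255.255


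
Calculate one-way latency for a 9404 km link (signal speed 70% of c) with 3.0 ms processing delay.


Speed = 0.7 * 3e5 km/s = 210000 km/s
Propagation delay = 9404 / 210000 = 0.0448 s = 44.781 ms
Processing delay = 3.0 ms
Total one-way latency = 47.781 ms


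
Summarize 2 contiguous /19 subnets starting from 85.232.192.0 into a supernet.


Original prefix: /19
Number of subnets: 2 = 2^1
New prefix = 19 - 1 = 18
Supernet: 85.232.192.0/18


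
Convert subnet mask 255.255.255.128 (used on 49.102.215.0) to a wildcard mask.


Subnet mask: 255.255.255.128
Wildcard = 255.255.255.255 - subnet mask
255 - 255 = 0
255 - 255 = 0
255 - 255 = 0
255 - 128 = 127
Wildcard: 0.0.0.127


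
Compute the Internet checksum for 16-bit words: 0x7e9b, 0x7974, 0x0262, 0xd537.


Sum all words (with carry folding):
+ 0x7e9b = 0x7e9b
+ 0x7974 = 0xf80f
+ 0x0262 = 0xfa71
+ 0xd537 = 0xcfa9
One's complement: ~0xcfa9
Checksum = 0x3056


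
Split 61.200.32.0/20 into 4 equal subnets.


New prefix = 20 + 2 = 22
Each subnet has 1024 addresses
  61.200.32.0/22
  61.200.36.0/22
  61.200.40.0/22
  61.200.44.0/22
Subnets: 61.200.32.0/22, 61.200.36.0/22, 61.200.40.0/22, 61.200.44.0/22


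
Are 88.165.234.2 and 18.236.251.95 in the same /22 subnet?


Mask: 255.255.252.0
88.165.234.2 AND mask = 88.165.232.0
18.236.251.95 AND mask = 18.236.248.0
No, different subnets (88.165.232.0 vs 18.236.248.0)


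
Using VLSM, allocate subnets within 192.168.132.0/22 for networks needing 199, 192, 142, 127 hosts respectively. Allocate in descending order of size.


199 hosts -> /24 (254 usable): 192.168.132.0/24
192 hosts -> /24 (254 usable): 192.168.133.0/24
142 hosts -> /24 (254 usable): 192.168.134.0/24
127 hosts -> /24 (254 usable): 192.168.135.0/24
Allocation: 192.168.132.0/24 (199 hosts, 254 usable); 192.168.133.0/24 (192 hosts, 254 usable); 192.168.134.0/24 (142 hosts, 254 usable); 192.168.135.0/24 (127 hosts, 254 usable)


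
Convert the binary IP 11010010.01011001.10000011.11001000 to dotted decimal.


11010010 = 210
01011001 = 89
10000011 = 131
11001000 = 200
IP: 210.89.131.200


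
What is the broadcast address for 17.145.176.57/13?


Network: 17.144.0.0/13
Host bits = 19
Set all host bits to 1:
Broadcast: 17.151.255.255


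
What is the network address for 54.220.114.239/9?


IP:   00110110.11011100.01110010.11101111
Mask: 11111111.10000000.00000000.00000000
AND operation:
Net:  00110110.10000000.00000000.00000000
Network: 54.128.0.0/9


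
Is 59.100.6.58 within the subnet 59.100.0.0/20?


Subnet network: 59.100.0.0
Test IP AND mask: 59.100.0.0
Yes, 59.100.6.58 is in 59.100.0.0/20


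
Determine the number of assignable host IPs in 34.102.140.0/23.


Host bits = 32 - 23 = 9
Total addresses = 2^9 = 512
Usable = total - 2 (network and broadcast)
Usable hosts: 510


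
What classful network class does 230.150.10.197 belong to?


First octet: 230
Binary: 11100110
1110xxxx -> Class D (224-239)
Class D (multicast), default mask N/A


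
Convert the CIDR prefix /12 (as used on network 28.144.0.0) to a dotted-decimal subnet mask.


/12 means 12 network bits, 20 host bits
Binary: 11111111111100000000000000000000
Mask: 255.240.0.0


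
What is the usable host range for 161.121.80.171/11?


Network: 161.96.0.0
Broadcast: 161.127.255.255
First usable = network + 1
Last usable = broadcast - 1
Range: 161.96.0.1 to 161.127.255.254


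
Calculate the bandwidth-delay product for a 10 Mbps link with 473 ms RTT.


BDP = bandwidth * RTT
= 10 Mbps * 473 ms
= 10 * 1e6 * 473 / 1000 bits
= 4730000 bits
= 591250 bytes
= 577.3926 KB
BDP = 4730000 bits (591250 bytes)


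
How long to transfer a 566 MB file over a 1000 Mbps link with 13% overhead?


Effective throughput = 1000 * (1 - 13/100) = 870 Mbps
File size in Mb = 566 * 8 = 4528 Mb
Time = 4528 / 870
Time = 5.2046 seconds


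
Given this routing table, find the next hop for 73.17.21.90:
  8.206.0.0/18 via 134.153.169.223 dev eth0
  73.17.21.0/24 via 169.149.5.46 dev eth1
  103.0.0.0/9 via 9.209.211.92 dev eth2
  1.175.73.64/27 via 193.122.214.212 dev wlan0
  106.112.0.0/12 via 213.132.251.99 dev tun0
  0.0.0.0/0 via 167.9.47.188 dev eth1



Longest prefix match for 73.17.21.90:
  /18 8.206.0.0: no
  /24 73.17.21.0: MATCH
  /9 103.0.0.0: no
  /27 1.175.73.64: no
  /12 106.112.0.0: no
  /0 0.0.0.0: MATCH
Selected: next-hop 169.149.5.46 via eth1 (matched /24)


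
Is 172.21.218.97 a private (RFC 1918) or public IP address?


RFC 1918 private ranges:
  10.0.0.0/8 (10.0.0.0 - 10.255.255.255)
  172.16.0.0/12 (172.16.0.0 - 172.31.255.255)
  192.168.0.0/16 (192.168.0.0 - 192.168.255.255)
Private (in 172.16.0.0/12)


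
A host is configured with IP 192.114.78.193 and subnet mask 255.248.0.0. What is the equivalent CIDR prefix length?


Binary: 11111111.11111000.00000000.00000000
Count leading 1s
Prefix: /13


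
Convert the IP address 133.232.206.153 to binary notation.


133 = 10000101
232 = 11101000
206 = 11001110
153 = 10011001
Binary: 10000101.11101000.11001110.10011001


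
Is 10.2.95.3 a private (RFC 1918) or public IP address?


RFC 1918 private ranges:
  10.0.0.0/8 (10.0.0.0 - 10.255.255.255)
  172.16.0.0/12 (172.16.0.0 - 172.31.255.255)
  192.168.0.0/16 (192.168.0.0 - 192.168.255.255)
Private (in 10.0.0.0/8)


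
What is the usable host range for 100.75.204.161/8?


Network: 100.0.0.0
Broadcast: 100.255.255.255
First usable = network + 1
Last usable = broadcast - 1
Range: 100.0.0.1 to 100.255.255.254


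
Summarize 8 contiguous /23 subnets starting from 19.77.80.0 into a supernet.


Original prefix: /23
Number of subnets: 8 = 2^3
New prefix = 23 - 3 = 20
Supernet: 19.77.80.0/20


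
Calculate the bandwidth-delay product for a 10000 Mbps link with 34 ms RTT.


BDP = bandwidth * RTT
= 10000 Mbps * 34 ms
= 10000 * 1e6 * 34 / 1000 bits
= 340000000 bits
= 42500000 bytes
= 41503.9062 KB
BDP = 340000000 bits (42500000 bytes)


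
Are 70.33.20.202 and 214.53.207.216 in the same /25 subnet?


Mask: 255.255.255.128
70.33.20.202 AND mask = 70.33.20.128
214.53.207.216 AND mask = 214.53.207.128
No, different subnets (70.33.20.128 vs 214.53.207.128)


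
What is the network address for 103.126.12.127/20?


IP:   01100111.01111110.00001100.01111111
Mask: 11111111.11111111.11110000.00000000
AND operation:
Net:  01100111.01111110.00000000.00000000
Network: 103.126.0.0/20


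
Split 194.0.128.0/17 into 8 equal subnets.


New prefix = 17 + 3 = 20
Each subnet has 4096 addresses
  194.0.128.0/20
  194.0.144.0/20
  194.0.160.0/20
  194.0.176.0/20
  194.0.192.0/20
  194.0.208.0/20
  194.0.224.0/20
  194.0.240.0/20
Subnets: 194.0.128.0/20, 194.0.144.0/20, 194.0.160.0/20, 194.0.176.0/20, 194.0.192.0/20, 194.0.208.0/20, 194.0.224.0/20, 194.0.240.0/20
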